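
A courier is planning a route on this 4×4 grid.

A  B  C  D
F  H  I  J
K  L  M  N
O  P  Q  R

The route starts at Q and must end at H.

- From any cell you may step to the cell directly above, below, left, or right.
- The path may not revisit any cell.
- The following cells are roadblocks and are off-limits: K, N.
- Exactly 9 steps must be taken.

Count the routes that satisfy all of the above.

Need simple routes of exactly 9 moves from Q to H (Manhattan distance 3, so 3 moves are spent on a detour and 3 undoing it).
Enumerating: Q M I J D C B A F H | Q P L M I C B A F H | Q P L M I J D C B H.
That gives 3 routes.

3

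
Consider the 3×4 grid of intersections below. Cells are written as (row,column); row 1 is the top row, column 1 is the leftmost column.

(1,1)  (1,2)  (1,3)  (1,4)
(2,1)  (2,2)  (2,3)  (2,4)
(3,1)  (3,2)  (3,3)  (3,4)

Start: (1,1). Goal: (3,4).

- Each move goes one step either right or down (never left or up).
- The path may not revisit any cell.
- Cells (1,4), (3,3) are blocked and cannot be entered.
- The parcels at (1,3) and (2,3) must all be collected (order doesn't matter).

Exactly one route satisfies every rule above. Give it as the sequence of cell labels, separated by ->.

Moves only go right or down, so the column and row indices never decrease.
Route from (1,1): 2× right (reaching (1,3)), down to (2,3), right to (2,4), down to (3,4) — 5 moves in all.
Check: all required cells visited.

(1,1) -> (1,2) -> (1,3) -> (2,3) -> (2,4) -> (3,4)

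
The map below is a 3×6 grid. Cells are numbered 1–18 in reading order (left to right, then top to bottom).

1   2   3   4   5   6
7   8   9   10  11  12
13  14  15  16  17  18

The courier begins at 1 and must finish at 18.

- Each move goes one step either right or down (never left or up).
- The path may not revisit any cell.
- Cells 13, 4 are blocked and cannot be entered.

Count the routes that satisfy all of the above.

A right/down-only route from 1 to 18 makes exactly 2 down-moves and 5 right-moves in some order.
With no other constraints that would be C(7,2) = 21 routes.
Subtract routes through each blocked cell (inclusion–exclusion for overlaps): − through 4: 6 − through 13: 1 → 14.
That gives 14 routes.

14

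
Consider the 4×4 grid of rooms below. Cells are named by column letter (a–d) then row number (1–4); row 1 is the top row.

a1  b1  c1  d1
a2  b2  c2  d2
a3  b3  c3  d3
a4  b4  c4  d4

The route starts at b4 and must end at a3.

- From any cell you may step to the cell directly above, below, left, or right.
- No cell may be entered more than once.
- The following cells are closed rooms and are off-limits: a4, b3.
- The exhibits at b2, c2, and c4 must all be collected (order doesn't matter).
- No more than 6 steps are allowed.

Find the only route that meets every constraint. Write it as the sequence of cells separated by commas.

b4, c4, c3, c2, b2, a2, a3

Any route must reach b2, c2, and c4 and still end at a3 within 6 moves, so the order of the required stops is forced.
Route from b4: right to c4, 2× up (reaching c2), 2× left (reaching a2), down to a3 — 6 moves in all.
Check: all required cells visited; 6 ≤ 6 moves.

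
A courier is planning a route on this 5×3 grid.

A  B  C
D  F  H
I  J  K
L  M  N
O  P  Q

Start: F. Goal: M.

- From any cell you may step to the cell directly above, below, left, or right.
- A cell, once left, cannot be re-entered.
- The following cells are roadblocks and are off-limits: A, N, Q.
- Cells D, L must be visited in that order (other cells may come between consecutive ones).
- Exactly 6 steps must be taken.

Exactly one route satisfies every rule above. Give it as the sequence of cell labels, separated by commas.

The waypoints must appear in the order D, L, with no cell reused.
Route from F: left to D, 3× down (reaching O), right to P, up to M — 6 moves in all.
Check: order respected (D at step 1, L at step 3); 6 moves as required.

F, D, I, L, O, P, M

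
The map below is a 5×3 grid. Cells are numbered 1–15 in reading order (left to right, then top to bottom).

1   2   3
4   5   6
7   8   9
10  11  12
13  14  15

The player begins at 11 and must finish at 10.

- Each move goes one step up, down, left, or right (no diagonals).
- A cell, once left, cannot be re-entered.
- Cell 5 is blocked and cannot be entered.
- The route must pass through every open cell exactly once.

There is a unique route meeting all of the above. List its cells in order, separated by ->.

11 -> 8 -> 7 -> 4 -> 1 -> 2 -> 3 -> 6 -> 9 -> 12 -> 15 -> 14 -> 13 -> 10

Need to visit all 14 open cells exactly once, starting at 11 and ending at 10.
Route from 11: up 1 to 8, left 1 to 7, up 2 to 1, right 2 to 3, down 4 to 15, left 2 to 13, up 1 to 10 — 13 moves in all.
Check: all 14 open cells covered.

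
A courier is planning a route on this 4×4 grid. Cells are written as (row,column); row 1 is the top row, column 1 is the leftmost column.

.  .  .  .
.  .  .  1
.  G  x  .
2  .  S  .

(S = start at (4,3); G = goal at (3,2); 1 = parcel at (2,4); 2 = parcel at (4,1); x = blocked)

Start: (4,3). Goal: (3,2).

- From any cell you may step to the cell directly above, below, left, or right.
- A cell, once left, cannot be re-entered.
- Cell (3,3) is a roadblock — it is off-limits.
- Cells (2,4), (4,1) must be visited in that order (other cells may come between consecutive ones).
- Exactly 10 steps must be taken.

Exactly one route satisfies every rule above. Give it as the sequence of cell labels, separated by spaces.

(4,3) (4,4) (3,4) (2,4) (2,3) (2,2) (2,1) (3,1) (4,1) (4,2) (3,2)

The waypoints must appear in the order (2,4), (4,1), with no cell reused.
Route from (4,3): right 1 to (4,4), up 2 to (2,4), left 3 to (2,1), down 2 to (4,1), right 1 to (4,2), up 1 to (3,2) — 10 moves in all.
Check: order respected (1 at step 3, 2 at step 8); 10 moves as required.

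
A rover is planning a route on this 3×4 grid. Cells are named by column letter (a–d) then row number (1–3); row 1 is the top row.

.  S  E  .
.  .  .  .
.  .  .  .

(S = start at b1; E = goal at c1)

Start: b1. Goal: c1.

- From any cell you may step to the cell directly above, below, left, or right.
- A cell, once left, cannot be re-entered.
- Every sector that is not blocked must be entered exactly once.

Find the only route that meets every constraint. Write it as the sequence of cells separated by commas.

b1, a1, a2, a3, b3, b2, c2, c3, d3, d2, d1, c1

Need to visit all 12 open cells exactly once, starting at b1 and ending at c1.
Route from b1: left 1 to a1, down 2 to a3, right 1 to b3, up 1 to b2, right 1 to c2, down 1 to c3, right 1 to d3, up 2 to d1, left 1 to c1 — 11 moves in all.
Check: all 12 open cells covered.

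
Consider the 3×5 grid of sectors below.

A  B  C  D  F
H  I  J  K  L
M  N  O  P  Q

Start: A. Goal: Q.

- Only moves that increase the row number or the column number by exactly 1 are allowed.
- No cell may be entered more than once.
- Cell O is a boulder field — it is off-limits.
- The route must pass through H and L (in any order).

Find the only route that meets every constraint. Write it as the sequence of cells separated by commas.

Moves only go right or down, so the column and row indices never decrease.
Route from A: down 1 to H, right 4 to L, down 1 to Q — 6 moves in all.
Check: all required cells visited.

A, H, I, J, K, L, Q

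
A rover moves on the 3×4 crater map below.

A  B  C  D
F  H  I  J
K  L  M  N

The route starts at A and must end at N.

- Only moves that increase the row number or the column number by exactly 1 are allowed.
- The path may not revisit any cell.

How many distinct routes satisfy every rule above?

A right/down-only route from A to N makes exactly 2 down-moves and 3 right-moves in some order.
With no other constraints that would be C(5,2) = 10 routes.
That gives 10 routes.

10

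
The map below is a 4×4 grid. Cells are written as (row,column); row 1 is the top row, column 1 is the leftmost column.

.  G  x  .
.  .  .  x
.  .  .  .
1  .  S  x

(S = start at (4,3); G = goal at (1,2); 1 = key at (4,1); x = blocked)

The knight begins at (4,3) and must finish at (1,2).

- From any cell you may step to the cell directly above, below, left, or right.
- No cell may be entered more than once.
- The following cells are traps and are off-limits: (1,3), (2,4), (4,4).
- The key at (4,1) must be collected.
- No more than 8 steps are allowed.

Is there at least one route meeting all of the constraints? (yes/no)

One route that works: (4,3) → (4,2) → (4,1) → (3,1) → (2,1) → (1,1) → (1,2).

yes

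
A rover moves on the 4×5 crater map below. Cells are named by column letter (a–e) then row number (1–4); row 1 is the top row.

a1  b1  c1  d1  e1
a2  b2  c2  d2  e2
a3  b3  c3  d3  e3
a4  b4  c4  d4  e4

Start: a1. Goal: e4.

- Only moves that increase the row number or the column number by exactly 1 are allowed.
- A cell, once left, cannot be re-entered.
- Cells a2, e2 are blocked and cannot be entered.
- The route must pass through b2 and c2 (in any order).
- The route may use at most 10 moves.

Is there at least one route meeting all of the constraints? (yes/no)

yes

One route that works: a1 → b1 → b2 → c2 → c3 → c4 → d4 → e4.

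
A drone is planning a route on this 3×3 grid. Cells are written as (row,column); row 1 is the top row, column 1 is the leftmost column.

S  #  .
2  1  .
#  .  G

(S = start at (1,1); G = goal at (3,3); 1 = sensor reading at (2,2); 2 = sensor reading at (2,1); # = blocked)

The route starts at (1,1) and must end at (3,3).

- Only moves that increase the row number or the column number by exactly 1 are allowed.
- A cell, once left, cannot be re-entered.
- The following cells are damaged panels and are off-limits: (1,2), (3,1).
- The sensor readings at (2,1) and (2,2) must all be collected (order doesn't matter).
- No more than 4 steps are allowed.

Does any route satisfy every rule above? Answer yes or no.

One route that works: (1,1) → (2,1) → (2,2) → (3,2) → (3,3).

yes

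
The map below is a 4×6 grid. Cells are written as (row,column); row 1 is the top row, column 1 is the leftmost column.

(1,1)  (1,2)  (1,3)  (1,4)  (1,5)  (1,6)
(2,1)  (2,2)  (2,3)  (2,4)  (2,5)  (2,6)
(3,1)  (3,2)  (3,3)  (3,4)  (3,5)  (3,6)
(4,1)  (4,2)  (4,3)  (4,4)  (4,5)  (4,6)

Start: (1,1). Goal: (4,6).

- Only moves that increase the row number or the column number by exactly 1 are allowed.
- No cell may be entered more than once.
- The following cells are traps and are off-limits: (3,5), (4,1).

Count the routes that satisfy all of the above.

A right/down-only route from (1,1) to (4,6) makes exactly 3 down-moves and 5 right-moves in some order.
With no other constraints that would be C(8,3) = 56 routes.
Subtract routes through each blocked cell (inclusion–exclusion for overlaps): − through (3,5): 30 − through (4,1): 1 → 25.
That gives 25 routes.

25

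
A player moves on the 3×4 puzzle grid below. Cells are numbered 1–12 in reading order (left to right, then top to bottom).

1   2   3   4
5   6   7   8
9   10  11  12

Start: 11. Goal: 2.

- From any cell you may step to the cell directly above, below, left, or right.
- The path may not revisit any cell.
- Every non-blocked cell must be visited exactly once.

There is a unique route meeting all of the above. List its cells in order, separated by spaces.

11 12 8 4 3 7 6 10 9 5 1 2

Need to visit all 12 open cells exactly once, starting at 11 and ending at 2.
Cell 12 has only two open neighbours (8 and 11), so the path must pass straight through it: one of those is the cell it's entered from and the other is where it exits.
Route from 11: right 1 to 12, up 2 to 4, left 1 to 3, down 1 to 7, left 1 to 6, down 1 to 10, left 1 to 9, up 2 to 1, right 1 to 2 — 11 moves in all.
Check: all 12 open cells covered.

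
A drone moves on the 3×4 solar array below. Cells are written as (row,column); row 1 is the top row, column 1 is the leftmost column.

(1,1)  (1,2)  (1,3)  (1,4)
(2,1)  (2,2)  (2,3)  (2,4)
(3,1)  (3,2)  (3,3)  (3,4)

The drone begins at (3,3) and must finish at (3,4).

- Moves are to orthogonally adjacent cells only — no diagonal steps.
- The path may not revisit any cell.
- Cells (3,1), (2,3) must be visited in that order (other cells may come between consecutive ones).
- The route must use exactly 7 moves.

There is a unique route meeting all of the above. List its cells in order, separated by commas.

(3,3), (3,2), (3,1), (2,1), (2,2), (2,3), (2,4), (3,4)

The waypoints must appear in the order (3,1), (2,3), with no cell reused.
Route from (3,3): 2× left (reaching (3,1)), up to (2,1), 3× right (reaching (2,4)), down to (3,4) — 7 moves in all.
Check: order respected ((3,1) at step 2, (2,3) at step 5); 7 moves as required.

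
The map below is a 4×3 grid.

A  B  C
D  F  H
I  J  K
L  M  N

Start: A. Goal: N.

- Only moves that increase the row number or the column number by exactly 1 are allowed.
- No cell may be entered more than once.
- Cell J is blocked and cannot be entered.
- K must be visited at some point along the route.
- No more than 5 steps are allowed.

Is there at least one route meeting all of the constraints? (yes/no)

yes

One route that works: A → D → F → H → K → N.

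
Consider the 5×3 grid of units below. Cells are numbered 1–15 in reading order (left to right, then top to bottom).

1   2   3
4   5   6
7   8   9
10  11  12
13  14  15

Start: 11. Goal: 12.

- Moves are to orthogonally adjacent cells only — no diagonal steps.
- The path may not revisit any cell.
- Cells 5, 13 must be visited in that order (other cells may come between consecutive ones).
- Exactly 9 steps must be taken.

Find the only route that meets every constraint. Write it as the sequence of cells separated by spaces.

11 8 5 4 7 10 13 14 15 12

The waypoints must appear in the order 5, 13, with no cell reused.
Route from 11: up 2 to 5, left 1 to 4, down 3 to 13, right 2 to 15, up 1 to 12 — 9 moves in all.
Check: order respected (5 at step 2, 13 at step 6); 9 moves as required.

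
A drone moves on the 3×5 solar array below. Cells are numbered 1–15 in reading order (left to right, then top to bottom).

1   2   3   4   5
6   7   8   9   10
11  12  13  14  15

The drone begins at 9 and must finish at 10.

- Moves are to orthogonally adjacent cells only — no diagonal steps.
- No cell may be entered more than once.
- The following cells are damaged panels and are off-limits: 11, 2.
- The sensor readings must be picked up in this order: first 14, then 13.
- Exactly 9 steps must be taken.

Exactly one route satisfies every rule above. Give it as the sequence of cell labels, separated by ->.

The waypoints must appear in the order 14, 13, with no cell reused.
Route from 9: down 1 to 14, left 2 to 12, up 1 to 7, right 1 to 8, up 1 to 3, right 2 to 5, down 1 to 10 — 9 moves in all.
Check: order respected (14 at step 1, 13 at step 2); 9 moves as required.

9 -> 14 -> 13 -> 12 -> 7 -> 8 -> 3 -> 4 -> 5 -> 10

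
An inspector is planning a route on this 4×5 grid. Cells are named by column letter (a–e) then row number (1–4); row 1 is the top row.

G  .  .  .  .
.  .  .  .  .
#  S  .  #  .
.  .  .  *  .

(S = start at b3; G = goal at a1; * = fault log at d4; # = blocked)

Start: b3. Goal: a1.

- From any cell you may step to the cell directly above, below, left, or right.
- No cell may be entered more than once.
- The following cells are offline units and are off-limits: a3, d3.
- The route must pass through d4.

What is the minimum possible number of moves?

Any route passes through d4 somewhere between b3 and a1. Summing Manhattan distances along the two legs (b3 → d4 → a1) gives a lower bound of 3 + 6 = 9 moves.
The shortest route satisfying every rule uses 11 moves: b3 → b4 → c4 → d4 → e4 → e3 → e2 → e1 → d1 → c1 → b1 → a1.
The bound of 9 isn't tight here; checking systematically, no route of length 9 through 10 satisfies every constraint, so 11 is the minimum.

11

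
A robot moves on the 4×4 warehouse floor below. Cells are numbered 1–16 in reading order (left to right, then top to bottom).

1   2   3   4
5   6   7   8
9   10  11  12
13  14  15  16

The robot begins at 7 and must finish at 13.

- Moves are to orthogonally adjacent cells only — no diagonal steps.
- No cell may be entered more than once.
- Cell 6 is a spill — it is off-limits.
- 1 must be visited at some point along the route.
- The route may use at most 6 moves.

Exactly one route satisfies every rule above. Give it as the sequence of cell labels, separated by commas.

7, 3, 2, 1, 5, 9, 13

Any route must reach 1 and still end at 13 within 6 moves, so the order of the required stops is forced.
Route from 7: up 1 to 3, left 2 to 1, down 3 to 13 — 6 moves in all.
Check: all required cells visited; 6 ≤ 6 moves.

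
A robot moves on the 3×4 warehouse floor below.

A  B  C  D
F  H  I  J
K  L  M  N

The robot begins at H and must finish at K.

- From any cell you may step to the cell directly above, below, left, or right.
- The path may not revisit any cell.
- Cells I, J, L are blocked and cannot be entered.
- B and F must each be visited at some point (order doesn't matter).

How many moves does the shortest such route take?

4

Any route passes through B and F in some order between H and K. Summing Manhattan distances along each leg and taking the cheapest ordering (H → B → F → K) gives a lower bound of 1 + 2 + 1 = 4 moves.
A route of 4 moves achieves this: H → B → A → F → K.
Since 4 matches the lower bound, it is optimal.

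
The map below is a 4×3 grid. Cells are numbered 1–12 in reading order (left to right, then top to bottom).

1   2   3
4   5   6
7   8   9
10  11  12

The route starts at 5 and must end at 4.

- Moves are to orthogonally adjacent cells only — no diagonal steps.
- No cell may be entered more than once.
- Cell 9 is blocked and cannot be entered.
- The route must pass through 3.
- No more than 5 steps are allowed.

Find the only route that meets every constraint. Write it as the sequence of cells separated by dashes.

Any route must reach 3 and still end at 4 within 5 moves, so the order of the required stops is forced.
Route from 5: right 1 to 6, up 1 to 3, left 2 to 1, down 1 to 4 — 5 moves in all.
Check: all required cells visited; 5 ≤ 5 moves.

5 - 6 - 3 - 2 - 1 - 4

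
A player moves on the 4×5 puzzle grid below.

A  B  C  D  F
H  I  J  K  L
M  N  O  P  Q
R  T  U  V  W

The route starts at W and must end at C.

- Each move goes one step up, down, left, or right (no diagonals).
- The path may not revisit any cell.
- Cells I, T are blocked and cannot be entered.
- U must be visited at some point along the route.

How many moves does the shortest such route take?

Any route passes through U somewhere between W and C. Summing Manhattan distances along the two legs (W → U → C) gives a lower bound of 2 + 3 = 5 moves.
A route of 5 moves achieves this: W → V → U → O → J → C.
Since 5 matches the lower bound, it is optimal.

5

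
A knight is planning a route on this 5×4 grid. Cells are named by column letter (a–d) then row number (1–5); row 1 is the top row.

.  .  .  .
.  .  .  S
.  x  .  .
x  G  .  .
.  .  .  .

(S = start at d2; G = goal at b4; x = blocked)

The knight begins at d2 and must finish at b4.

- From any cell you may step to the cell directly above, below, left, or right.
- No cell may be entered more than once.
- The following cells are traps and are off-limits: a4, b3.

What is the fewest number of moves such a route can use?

The Manhattan distance from d2 to b4 is |2−4| + |4−2| = 4, so at least 4 moves are needed.
A route of 4 moves achieves this: d2 → d3 → d4 → c4 → b4.
Since 4 matches the lower bound, it is optimal.

4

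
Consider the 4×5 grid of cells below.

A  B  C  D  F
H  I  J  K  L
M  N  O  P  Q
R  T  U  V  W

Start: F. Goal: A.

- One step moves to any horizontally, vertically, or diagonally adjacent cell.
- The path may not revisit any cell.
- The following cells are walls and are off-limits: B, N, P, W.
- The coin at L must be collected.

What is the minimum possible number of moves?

5

Any route passes through L somewhere between F and A. Summing Chebyshev distances along the two legs (F → L → A) gives a lower bound of 1 + 4 = 5 moves.
A route of 5 moves achieves this: F → L → D → C → I → A.
Since 5 matches the lower bound, it is optimal.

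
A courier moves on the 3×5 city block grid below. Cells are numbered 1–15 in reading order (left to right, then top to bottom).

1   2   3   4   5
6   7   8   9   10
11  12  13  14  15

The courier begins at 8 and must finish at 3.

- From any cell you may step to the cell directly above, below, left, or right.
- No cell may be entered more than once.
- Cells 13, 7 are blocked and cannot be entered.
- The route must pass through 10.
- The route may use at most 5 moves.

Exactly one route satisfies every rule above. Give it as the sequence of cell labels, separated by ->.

8 -> 9 -> 10 -> 5 -> 4 -> 3

The 5-move cap with required stops at 10 leaves no slack for detours.
Route from 8: right 2 to 10, up 1 to 5, left 2 to 3 — 5 moves in all.
Check: all required cells visited; 5 ≤ 5 moves.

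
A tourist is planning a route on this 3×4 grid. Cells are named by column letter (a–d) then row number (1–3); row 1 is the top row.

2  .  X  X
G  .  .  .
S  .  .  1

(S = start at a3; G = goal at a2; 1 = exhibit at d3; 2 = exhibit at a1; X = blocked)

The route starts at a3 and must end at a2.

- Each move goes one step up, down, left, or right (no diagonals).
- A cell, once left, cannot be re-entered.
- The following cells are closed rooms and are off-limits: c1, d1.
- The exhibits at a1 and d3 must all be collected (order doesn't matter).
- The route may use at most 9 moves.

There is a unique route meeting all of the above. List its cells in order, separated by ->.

Any route must reach a1 and d3 and still end at a2 within 9 moves, so the order of the required stops is forced.
Route from a3: 3× right (reaching d3), up to d2, 2× left (reaching b2), up to b1, left to a1, down to a2 — 9 moves in all.
Check: all required cells visited; 9 ≤ 9 moves.

a3 -> b3 -> c3 -> d3 -> d2 -> c2 -> b2 -> b1 -> a1 -> a2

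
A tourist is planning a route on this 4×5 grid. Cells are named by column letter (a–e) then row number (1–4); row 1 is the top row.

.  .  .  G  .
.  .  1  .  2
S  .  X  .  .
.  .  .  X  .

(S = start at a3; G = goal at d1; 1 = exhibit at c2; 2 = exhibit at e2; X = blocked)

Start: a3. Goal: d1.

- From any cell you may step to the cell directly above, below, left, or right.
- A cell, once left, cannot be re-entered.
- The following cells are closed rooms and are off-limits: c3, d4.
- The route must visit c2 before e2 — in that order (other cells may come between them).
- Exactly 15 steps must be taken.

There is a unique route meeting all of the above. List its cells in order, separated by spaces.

a3 a4 b4 b3 b2 a2 a1 b1 c1 c2 d2 d3 e3 e2 e1 d1

The waypoints must appear in the order c2, e2, with no cell reused.
Route from a3: down 1 to a4, right 1 to b4, up 2 to b2, left 1 to a2, up 1 to a1, right 2 to c1, down 1 to c2, right 1 to d2, down 1 to d3, right 1 to e3, up 2 to e1, left 1 to d1 — 15 moves in all.
Check: order respected (1 at step 9, 2 at step 13); 15 moves as required.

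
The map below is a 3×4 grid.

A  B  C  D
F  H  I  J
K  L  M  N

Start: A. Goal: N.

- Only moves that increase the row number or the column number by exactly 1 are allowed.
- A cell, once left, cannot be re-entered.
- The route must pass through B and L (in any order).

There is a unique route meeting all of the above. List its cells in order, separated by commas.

Moves only go right or down, so the column and row indices never decrease.
Route from A: right 1 to B, down 2 to L, right 2 to N — 5 moves in all.
Check: all required cells visited.

A, B, H, L, M, N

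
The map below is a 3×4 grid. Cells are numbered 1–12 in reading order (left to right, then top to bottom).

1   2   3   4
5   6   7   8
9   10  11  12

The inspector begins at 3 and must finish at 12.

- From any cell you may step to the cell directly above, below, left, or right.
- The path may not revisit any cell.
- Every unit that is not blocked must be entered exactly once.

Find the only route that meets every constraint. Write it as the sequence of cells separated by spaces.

3 4 8 7 6 2 1 5 9 10 11 12

Need to visit all 12 open cells exactly once, starting at 3 and ending at 12.
Cell 1 has only two open neighbours (5 and 2), so the path must pass straight through it: one of those is the cell it's entered from and the other is where it exits.
Route from 3: right 1 to 4, down 1 to 8, left 2 to 6, up 1 to 2, left 1 to 1, down 2 to 9, right 3 to 12 — 11 moves in all.
Check: all 12 open cells covered.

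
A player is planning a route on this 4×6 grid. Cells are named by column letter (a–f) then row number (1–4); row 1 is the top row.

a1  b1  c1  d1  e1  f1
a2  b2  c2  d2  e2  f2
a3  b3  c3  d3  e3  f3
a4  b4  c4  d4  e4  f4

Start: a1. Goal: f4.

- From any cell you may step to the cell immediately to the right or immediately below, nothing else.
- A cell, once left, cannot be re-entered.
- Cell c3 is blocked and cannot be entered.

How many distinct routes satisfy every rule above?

A right/down-only route from a1 to f4 makes exactly 3 down-moves and 5 right-moves in some order.
With no other constraints that would be C(8,3) = 56 routes.
Subtract routes through each blocked cell (inclusion–exclusion for overlaps): − through c3: 24 → 32.
That gives 32 routes.

32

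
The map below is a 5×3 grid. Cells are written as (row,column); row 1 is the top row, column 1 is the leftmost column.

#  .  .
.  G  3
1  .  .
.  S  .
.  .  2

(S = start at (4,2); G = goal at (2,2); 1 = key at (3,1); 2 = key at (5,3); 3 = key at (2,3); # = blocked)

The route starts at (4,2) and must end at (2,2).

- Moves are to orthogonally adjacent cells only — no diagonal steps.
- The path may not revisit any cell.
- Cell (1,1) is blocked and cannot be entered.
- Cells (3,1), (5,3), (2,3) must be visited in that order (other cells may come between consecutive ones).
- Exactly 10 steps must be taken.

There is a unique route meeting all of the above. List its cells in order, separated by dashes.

The waypoints must appear in the order (3,1), (5,3), (2,3), with no cell reused.
Route from (4,2): up to (3,2), left to (3,1), 2× down (reaching (5,1)), 2× right (reaching (5,3)), 3× up (reaching (2,3)), left to (2,2) — 10 moves in all.
Check: order respected (1 at step 2, 2 at step 6, 3 at step 9); 10 moves as required.

(4,2) - (3,2) - (3,1) - (4,1) - (5,1) - (5,2) - (5,3) - (4,3) - (3,3) - (2,3) - (2,2)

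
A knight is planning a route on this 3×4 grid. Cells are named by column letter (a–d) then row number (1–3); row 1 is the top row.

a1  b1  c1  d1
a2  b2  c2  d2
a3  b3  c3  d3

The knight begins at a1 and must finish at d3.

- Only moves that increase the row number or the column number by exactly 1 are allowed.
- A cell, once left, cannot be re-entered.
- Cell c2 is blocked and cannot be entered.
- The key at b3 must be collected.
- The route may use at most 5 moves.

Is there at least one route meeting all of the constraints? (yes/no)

One route that works: a1 → a2 → a3 → b3 → c3 → d3.

yes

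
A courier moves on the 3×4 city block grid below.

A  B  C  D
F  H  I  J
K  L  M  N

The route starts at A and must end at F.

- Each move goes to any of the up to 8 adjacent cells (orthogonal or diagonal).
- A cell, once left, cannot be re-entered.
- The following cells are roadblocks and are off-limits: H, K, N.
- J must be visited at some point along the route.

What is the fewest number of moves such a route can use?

Any route passes through J somewhere between A and F. Summing Chebyshev distances along the two legs (A → J → F) gives a lower bound of 3 + 3 = 6 moves.
A route of 6 moves achieves this: A → B → C → J → I → L → F.
Since 6 matches the lower bound, it is optimal.

6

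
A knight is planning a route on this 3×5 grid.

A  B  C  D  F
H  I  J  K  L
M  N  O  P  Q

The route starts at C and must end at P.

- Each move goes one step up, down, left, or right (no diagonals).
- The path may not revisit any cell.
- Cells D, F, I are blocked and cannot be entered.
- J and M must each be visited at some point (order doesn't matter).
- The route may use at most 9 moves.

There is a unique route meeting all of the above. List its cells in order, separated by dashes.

Any route must reach J and M and still end at P within 9 moves, so the order of the required stops is forced.
Route from C: left 2 to A, down 2 to M, right 2 to O, up 1 to J, right 1 to K, down 1 to P — 9 moves in all.
Check: all required cells visited; 9 ≤ 9 moves.

C - B - A - H - M - N - O - J - K - P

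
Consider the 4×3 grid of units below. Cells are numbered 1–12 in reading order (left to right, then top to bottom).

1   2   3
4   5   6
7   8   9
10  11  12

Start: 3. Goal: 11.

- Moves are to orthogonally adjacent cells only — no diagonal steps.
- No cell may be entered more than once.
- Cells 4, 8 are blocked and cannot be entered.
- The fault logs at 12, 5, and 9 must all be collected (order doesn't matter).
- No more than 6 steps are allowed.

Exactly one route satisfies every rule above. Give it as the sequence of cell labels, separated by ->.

Any route must reach 12, 5, and 9 and still end at 11 within 6 moves, so the order of the required stops is forced.
Route from 3: left to 2, down to 5, right to 6, 2× down (reaching 12), left to 11 — 6 moves in all.
Check: all required cells visited; 6 ≤ 6 moves.

3 -> 2 -> 5 -> 6 -> 9 -> 12 -> 11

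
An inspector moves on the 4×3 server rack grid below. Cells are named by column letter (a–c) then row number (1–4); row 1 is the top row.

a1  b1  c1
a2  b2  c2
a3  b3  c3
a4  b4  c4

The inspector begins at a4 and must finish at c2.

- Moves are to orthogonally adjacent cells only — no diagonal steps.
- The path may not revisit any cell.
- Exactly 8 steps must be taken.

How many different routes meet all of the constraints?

9

Need simple routes of exactly 8 moves from a4 to c2 (Manhattan distance 4, so 2 moves are spent on a detour and 2 undoing it).
Branch systematically from the start, pruning whenever the remaining move budget drops below the Manhattan distance to c2 or differs from it in parity. Grouping the completions by first move — via a3: 3; via b4: 6 — and summing: 3 + 6 = 9.
That gives 9 routes.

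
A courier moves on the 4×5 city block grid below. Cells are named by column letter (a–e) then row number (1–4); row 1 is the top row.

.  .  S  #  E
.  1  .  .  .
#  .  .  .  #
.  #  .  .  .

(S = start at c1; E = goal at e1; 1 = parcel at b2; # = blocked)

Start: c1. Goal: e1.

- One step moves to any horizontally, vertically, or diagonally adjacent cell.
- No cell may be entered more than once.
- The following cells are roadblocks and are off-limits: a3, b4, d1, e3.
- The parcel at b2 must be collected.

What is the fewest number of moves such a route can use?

4

Any route passes through b2 somewhere between c1 and e1. Summing Chebyshev distances along the two legs (c1 → b2 → e1) gives a lower bound of 1 + 3 = 4 moves.
A route of 4 moves achieves this: c1 → b2 → c2 → d2 → e1.
Since 4 matches the lower bound, it is optimal.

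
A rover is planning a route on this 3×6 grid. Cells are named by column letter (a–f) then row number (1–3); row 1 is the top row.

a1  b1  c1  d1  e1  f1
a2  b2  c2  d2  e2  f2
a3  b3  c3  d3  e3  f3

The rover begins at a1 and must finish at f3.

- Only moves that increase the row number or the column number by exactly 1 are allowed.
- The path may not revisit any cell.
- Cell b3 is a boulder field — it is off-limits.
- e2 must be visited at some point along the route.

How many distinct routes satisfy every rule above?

10

A right/down-only route from a1 to f3 makes exactly 2 down-moves and 5 right-moves in some order.
With no other constraints that would be C(7,2) = 21 routes.
Split at e2 and multiply the segment counts (each segment already excludes blocked cells): a1→e2: 5; e2→f3: 2; product = 10.
That gives 10 routes.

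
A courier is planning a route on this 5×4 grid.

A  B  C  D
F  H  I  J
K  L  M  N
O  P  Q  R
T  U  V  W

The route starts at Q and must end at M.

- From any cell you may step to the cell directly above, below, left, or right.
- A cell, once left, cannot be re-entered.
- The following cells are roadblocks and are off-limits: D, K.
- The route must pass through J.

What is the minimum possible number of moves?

Any route passes through J somewhere between Q and M. Summing Manhattan distances along the two legs (Q → J → M) gives a lower bound of 3 + 2 = 5 moves.
A route of 5 moves achieves this: Q → R → N → J → I → M.
Since 5 matches the lower bound, it is optimal.

5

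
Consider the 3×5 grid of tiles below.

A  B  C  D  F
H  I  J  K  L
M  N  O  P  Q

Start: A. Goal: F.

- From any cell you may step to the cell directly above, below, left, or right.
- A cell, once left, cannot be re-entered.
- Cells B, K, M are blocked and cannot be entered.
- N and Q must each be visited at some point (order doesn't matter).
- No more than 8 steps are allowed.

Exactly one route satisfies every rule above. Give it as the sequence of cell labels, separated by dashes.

Any route must reach N and Q and still end at F within 8 moves, so the order of the required stops is forced.
Route from A: down to H, right to I, down to N, 3× right (reaching Q), 2× up (reaching F) — 8 moves in all.
Check: all required cells visited; 8 ≤ 8 moves.

A - H - I - N - O - P - Q - L - F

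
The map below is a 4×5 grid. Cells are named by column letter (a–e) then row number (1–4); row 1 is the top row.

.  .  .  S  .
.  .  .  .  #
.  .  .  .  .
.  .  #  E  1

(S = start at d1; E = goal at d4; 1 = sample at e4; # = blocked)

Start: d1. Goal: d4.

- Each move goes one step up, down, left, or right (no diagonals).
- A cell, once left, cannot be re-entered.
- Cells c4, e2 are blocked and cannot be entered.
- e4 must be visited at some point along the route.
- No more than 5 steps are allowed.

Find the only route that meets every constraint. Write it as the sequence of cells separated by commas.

The 5-move cap with required stops at e4 leaves no slack for detours.
Route from d1: down 2 to d3, right 1 to e3, down 1 to e4, left 1 to d4 — 5 moves in all.
Check: all required cells visited; 5 ≤ 5 moves.

d1, d2, d3, e3, e4, d4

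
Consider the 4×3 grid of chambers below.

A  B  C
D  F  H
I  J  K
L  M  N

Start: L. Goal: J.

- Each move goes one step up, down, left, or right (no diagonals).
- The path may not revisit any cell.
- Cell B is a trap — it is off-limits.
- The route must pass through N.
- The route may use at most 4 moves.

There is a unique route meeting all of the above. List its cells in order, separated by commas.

Any route must reach N and still end at J within 4 moves, so the order of the required stops is forced.
Route from L: 2× right (reaching N), up to K, left to J — 4 moves in all.
Check: all required cells visited; 4 ≤ 4 moves.

L, M, N, K, J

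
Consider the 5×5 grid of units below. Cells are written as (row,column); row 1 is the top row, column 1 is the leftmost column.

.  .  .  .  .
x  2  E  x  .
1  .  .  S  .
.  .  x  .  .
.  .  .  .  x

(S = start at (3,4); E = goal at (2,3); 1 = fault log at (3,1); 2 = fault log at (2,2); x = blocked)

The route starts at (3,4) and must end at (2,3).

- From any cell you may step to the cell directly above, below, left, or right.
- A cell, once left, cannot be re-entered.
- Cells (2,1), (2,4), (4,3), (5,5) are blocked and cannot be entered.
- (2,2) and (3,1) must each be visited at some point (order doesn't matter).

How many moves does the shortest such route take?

10

Any route passes through (2,2) and (3,1) in some order between (3,4) and (2,3). Summing Manhattan distances along each leg and taking the cheapest ordering ((3,4) → (3,1) → (2,2) → (2,3)) gives a lower bound of 3 + 2 + 1 = 6 moves.
The shortest route satisfying every rule uses 10 moves: (3,4) → (4,4) → (5,4) → (5,3) → (5,2) → (4,2) → (4,1) → (3,1) → (3,2) → (2,2) → (2,3).
The bound of 6 isn't tight here; checking systematically, no route of length 6 through 9 satisfies every constraint (on a 4-connected grid the length of any start-to-goal walk has the same parity as the Manhattan bound, so only lengths 6, 8, 10, … need checking), so 10 is the minimum.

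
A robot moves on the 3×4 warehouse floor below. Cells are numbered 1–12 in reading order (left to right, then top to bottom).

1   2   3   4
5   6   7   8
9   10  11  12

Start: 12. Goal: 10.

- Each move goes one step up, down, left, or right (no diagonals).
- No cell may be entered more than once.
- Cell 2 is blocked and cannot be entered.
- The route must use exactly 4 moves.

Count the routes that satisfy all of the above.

3

Need simple routes of exactly 4 moves from 12 to 10 (Manhattan distance 2, so 1 moves are spent on a detour and 1 undoing it).
Enumerating: 12 8 7 11 10 | 12 8 7 6 10 | 12 11 7 6 10.
That gives 3 routes.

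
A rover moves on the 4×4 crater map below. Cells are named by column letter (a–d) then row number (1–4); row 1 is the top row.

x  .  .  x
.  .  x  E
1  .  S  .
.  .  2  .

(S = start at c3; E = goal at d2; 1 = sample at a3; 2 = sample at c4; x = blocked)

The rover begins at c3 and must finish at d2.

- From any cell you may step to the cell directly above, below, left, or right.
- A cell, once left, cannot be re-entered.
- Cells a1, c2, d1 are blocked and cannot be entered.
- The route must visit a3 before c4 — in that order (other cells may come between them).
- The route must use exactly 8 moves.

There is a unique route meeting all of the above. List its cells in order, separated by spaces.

The waypoints must appear in the order a3, c4, with no cell reused.
Route from c3: 2× left (reaching a3), down to a4, 3× right (reaching d4), 2× up (reaching d2) — 8 moves in all.
Check: order respected (1 at step 2, 2 at step 5); 8 moves as required.

c3 b3 a3 a4 b4 c4 d4 d3 d2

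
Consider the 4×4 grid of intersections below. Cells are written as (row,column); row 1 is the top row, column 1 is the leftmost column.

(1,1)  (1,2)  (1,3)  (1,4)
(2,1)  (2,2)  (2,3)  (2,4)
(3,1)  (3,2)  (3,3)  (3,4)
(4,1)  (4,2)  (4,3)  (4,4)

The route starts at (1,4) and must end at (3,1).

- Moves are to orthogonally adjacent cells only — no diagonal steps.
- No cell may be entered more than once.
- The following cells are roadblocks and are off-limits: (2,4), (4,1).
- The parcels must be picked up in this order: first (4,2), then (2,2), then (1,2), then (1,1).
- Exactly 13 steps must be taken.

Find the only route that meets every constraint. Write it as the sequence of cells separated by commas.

The waypoints must appear in the order (4,2), (2,2), (1,2), (1,1), with no cell reused.
Route from (1,4): left to (1,3), 2× down (reaching (3,3)), right to (3,4), down to (4,4), 2× left (reaching (4,2)), 3× up (reaching (1,2)), left to (1,1), 2× down (reaching (3,1)) — 13 moves in all.
Check: order respected ((4,2) at step 7, (2,2) at step 9, (1,2) at step 10, (1,1) at step 11); 13 moves as required.

(1,4), (1,3), (2,3), (3,3), (3,4), (4,4), (4,3), (4,2), (3,2), (2,2), (1,2), (1,1), (2,1), (3,1)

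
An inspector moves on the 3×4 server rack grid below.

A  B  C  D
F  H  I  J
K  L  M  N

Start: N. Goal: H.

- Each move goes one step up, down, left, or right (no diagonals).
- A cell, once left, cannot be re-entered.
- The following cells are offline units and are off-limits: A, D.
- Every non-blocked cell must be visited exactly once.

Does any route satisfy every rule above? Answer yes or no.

no

Exhausting the options from N, every branch either dead-ends against blocked cells, would have to re-enter a cell already used, or reaches the goal with a constraint still unmet.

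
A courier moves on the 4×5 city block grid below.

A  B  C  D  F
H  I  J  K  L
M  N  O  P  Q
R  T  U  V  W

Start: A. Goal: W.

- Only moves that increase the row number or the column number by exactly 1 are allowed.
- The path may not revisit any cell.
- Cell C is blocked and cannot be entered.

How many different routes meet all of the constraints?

A right/down-only route from A to W makes exactly 3 down-moves and 4 right-moves in some order.
With no other constraints that would be C(7,3) = 35 routes.
Subtract routes through each blocked cell (inclusion–exclusion for overlaps): − through C: 10 → 25.
That gives 25 routes.

25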